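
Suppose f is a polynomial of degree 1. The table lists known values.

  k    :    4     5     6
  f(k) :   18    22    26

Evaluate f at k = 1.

6

First differences: 4, 4.
Level-1 differences are constant, so f has degree 1.
Fitting a degree-1 polynomial gives f(k) = 4k + 2.
Then f(1) = 6.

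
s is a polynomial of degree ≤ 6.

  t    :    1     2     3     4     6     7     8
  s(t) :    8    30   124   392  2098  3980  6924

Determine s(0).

4

Write s(t) = at^6 + bt^5 + ct^4 + dt³ + et² + pt + q; the 7 given values yield a linear system in the 7 coefficients.
Solving, the top 2 coefficients vanish, and s(t) = 2t^4 - 3t³ + 4t² + t + 4.
Then s(0) = 4.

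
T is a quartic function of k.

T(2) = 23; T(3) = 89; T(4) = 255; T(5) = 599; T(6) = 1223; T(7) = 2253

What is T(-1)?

5

First differences: 66, 166, 344, 624, 1030. Second differences: 100, 178, 280, 406. Third differences: 78, 102, 126. Fourth differences: 24, 24.
Level-4 differences are constant, so T has degree 4.
Fitting a degree-4 polynomial gives T(k) = k^4 - k³ + 4k² - 1.
Then T(-1) = 5.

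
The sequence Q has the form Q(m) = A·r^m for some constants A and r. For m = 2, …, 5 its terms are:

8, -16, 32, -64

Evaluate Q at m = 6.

128

Consecutive ratio: -16/8 = -2, and 32/(-16) = -2, so r = -2.
Then A·(-2)^2 = 8 gives A = 2, and Q(m) = 2·(-2)^m.
Q(6) = 2·(-2)^6 = 128.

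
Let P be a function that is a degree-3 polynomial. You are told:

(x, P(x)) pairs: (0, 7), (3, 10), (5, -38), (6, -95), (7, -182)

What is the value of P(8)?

-305

Write P(x) = ax³ + bx² + cx + d; the 5 given values yield a linear system in the 4 coefficients.
Solving, P(x) = -x³ + 3x² + x + 7.
Then P(8) = -305.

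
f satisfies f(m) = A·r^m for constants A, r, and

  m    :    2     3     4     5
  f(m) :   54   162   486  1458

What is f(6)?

4374

Consecutive ratio: 162/54 = 3, and 486/162 = 3, so r = 3.
Then A·3^2 = 54 gives A = 6, and f(m) = 6·3^m.
f(6) = 6·3^6 = 4374.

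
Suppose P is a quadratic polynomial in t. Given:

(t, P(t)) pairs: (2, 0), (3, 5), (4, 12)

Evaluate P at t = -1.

Write P(t) = at² + bt + c; the 3 given values yield a linear system in the 3 coefficients.
Solving, P(t) = t² - 4.
Then P(-1) = -3.

-3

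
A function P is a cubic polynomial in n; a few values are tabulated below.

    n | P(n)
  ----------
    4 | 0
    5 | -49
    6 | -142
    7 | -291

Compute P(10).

Write P(n) = an³ + bn² + cn + d; the 4 given values yield a linear system in the 4 coefficients.
Solving, P(n) = -2n³ + 8n² + n - 4.
Then P(10) = -1194.

-1194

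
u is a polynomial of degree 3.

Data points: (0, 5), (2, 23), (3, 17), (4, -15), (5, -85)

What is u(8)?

-643

Write u(n) = an³ + bn² + cn + d; the 5 given values yield a linear system in the 4 coefficients.
Solving, u(n) = -2n³ + 5n² + 7n + 5.
Then u(8) = -643.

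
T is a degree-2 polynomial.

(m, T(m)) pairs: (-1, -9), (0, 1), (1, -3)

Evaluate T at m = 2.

-21

Write T(m) = am² + bm + c; the 3 given values yield a linear system in the 3 coefficients.
Solving, T(m) = -7m² + 3m + 1.
Then T(2) = -21.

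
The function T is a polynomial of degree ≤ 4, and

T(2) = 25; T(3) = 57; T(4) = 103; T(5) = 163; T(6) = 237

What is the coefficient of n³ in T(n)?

0

First differences: 32, 46, 60, 74. Second differences: 14, 14, 14.
Level-2 differences are constant, so T has degree 2.
Fitting a degree-2 polynomial gives T(n) = 7n² - 3n + 3.
The coefficient of n³ is 0.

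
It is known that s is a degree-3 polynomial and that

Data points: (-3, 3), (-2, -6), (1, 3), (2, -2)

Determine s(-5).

75

Write s(k) = ak³ + bk² + ck + d; the 4 given values yield a linear system in the 4 coefficients.
Solving, s(k) = -k³ - k² + 5k.
Then s(-5) = 75.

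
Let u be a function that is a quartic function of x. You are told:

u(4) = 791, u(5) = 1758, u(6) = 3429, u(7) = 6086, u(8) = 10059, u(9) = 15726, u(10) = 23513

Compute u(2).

81

First differences: 967, 1671, 2657, 3973, 5667, 7787. Second differences: 704, 986, 1316, 1694, 2120. Third differences: 282, 330, 378, 426. Fourth differences: 48, 48, 48.
Level-4 differences are constant, so u has degree 4.
Fitting a degree-4 polynomial gives u(x) = 2x^4 + 3x³ + 5x² + x + 3.
Then u(2) = 81.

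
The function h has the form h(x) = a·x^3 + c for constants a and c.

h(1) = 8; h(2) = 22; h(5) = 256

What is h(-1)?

From h(1) = 8 and h(2) = 22: 1a + c = 8 and 8a + c = 22.
Subtracting: 7a = 14, so a = 2; then c = 8 − 2·1 = 6.
So h(x) = 2x³ + 6, and h(-1) = 4.

4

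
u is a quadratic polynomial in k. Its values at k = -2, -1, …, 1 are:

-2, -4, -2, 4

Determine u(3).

First differences: -2, 2, 6. Second differences: 4, 4.
Level-2 differences are constant, so u has degree 2.
Fitting a degree-2 polynomial gives u(k) = 2k² + 4k - 2.
Then u(3) = 28.

28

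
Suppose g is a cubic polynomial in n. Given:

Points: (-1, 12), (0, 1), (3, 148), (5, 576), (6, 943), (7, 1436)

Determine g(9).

Write g(n) = an³ + bn² + cn + d; the 6 given values yield a linear system in the 4 coefficients.
Solving, g(n) = 3n³ + 9n² - 5n + 1.
Then g(9) = 2872.

2872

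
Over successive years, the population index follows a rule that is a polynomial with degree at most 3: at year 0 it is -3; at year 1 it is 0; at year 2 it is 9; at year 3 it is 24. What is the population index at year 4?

Write the value at n as u(n).
First differences: 3, 9, 15. Second differences: 6, 6.
Level-2 differences are constant, so u has degree 2.
Fitting a degree-2 polynomial gives u(n) = 3n² - 3.
Then u(4) = 45.

45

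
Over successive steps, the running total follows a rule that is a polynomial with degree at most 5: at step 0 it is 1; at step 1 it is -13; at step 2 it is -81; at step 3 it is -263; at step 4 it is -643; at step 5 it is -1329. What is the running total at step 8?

Write the value at n as T(n).
First differences: -14, -68, -182, -380, -686. Second differences: -54, -114, -198, -306. Third differences: -60, -84, -108. Fourth differences: -24, -24.
Level-4 differences are constant, so T has degree 4.
Fitting a degree-4 polynomial gives T(n) = -n^4 - 4n³ - 8n² - n + 1.
Then T(8) = -6663.

-6663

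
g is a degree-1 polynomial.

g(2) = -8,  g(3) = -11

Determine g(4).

-14

Write g(k) = ak + b; the 2 given values yield a linear system in the 2 coefficients.
Solving, g(k) = -3k - 2.
Then g(4) = -14.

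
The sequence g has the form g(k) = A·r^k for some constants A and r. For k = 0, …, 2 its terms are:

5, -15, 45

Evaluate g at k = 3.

-135

Consecutive ratio: -15/5 = -3, and 45/(-15) = -3, so r = -3.
Then A·(-3)^0 = 5 gives A = 5, and g(k) = 5·(-3)^k.
g(3) = 5·(-3)^3 = -135.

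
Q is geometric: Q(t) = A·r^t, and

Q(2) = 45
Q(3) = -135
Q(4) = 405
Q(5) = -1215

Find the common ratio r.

Consecutive ratio: -135/45 = -3, and 405/(-135) = -3, so r = -3.
Then A·(-3)^2 = 45 gives A = 5, and Q(t) = 5·(-3)^t.

-3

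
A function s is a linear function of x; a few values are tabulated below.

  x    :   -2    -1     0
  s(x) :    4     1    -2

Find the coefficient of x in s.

-3

Write s(x) = ax + b; the 3 given values yield a linear system in the 2 coefficients.
Solving, s(x) = -3x - 2.
The coefficient of x is -3.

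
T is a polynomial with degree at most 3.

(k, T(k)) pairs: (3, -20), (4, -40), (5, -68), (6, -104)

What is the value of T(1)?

-4

Write T(k) = ak³ + bk² + ck + d; the 4 given values yield a linear system in the 4 coefficients.
Solving, the leading coefficient vanishes, and T(k) = -4k² + 8k - 8.
Then T(1) = -4.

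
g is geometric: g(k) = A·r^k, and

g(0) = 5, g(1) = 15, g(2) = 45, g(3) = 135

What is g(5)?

1215

Consecutive ratio: 15/5 = 3, and 45/15 = 3, so r = 3.
Then A·3^0 = 5 gives A = 5, and g(k) = 5·3^k.
g(5) = 5·3^5 = 1215.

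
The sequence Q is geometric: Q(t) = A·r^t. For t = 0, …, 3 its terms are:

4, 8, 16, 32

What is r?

Consecutive ratio: 8/4 = 2, and 16/8 = 2, so r = 2.
Then A·2^0 = 4 gives A = 4, and Q(t) = 4·2^t.

2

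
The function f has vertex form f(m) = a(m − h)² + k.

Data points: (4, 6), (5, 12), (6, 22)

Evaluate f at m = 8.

First differences 6, 10; second difference 4 = 2a, so a = 2.
Expanding, the m-coefficient is −2ah = -4h; matching it to the data gives h = 3, and then k = 4.
So f(m) = 2(m − 3)² + 4.
f(8) = 2·5² + 4 = 54.

54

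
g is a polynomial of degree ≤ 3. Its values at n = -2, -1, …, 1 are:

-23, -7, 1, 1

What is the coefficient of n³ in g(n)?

Write g(n) = an³ + bn² + cn + d; the 4 given values yield a linear system in the 4 coefficients.
Solving, the leading coefficient vanishes, and g(n) = -4n² + 4n + 1.
The coefficient of n³ is 0.

0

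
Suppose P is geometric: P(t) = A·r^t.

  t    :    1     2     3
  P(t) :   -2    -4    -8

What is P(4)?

-16

Consecutive ratio: -4/(-2) = 2, and -8/(-4) = 2, so r = 2.
Then A·2^1 = -2 gives A = -1, and P(t) = -1·2^t.
P(4) = -1·2^4 = -16.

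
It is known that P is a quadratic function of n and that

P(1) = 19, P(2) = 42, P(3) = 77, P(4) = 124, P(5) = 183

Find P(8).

432

Write P(n) = an² + bn + c; the 5 given values yield a linear system in the 3 coefficients.
Solving, P(n) = 6n² + 5n + 8.
Then P(8) = 432.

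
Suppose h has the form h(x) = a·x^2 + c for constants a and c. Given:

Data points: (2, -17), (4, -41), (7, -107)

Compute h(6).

From h(2) = -17 and h(4) = -41: 4a + c = -17 and 16a + c = -41.
Subtracting: 12a = -24, so a = -2; then c = -17 − (-2)·4 = -9.
So h(x) = -2x² − 9, and h(6) = -81.

-81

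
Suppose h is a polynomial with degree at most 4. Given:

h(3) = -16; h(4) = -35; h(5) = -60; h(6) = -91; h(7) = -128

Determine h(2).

-3

First differences: -19, -25, -31, -37. Second differences: -6, -6, -6.
Level-2 differences are constant, so h has degree 2.
Fitting a degree-2 polynomial gives h(m) = -3m² + 2m + 5.
Then h(2) = -3.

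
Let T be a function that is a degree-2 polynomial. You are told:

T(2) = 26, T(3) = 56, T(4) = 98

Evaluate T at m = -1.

8

Write T(m) = am² + bm + c; the 3 given values yield a linear system in the 3 coefficients.
Solving, T(m) = 6m² + 2.
Then T(-1) = 8.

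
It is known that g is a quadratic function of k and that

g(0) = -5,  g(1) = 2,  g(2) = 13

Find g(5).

Write g(k) = ak² + bk + c; the 3 given values yield a linear system in the 3 coefficients.
Solving, g(k) = 2k² + 5k - 5.
Then g(5) = 70.

70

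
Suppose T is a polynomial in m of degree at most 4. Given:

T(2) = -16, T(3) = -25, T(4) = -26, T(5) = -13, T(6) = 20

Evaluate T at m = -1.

Write T(m) = am^4 + bm³ + cm² + dm + e; the 5 given values yield a linear system in the 5 coefficients.
Solving, the leading coefficient vanishes, and T(m) = m³ - 5m² - 3m + 2.
Then T(-1) = -1.

-1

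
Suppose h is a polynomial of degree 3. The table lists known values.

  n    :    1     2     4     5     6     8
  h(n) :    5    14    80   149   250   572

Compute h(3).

37

Write h(n) = an³ + bn² + cn + d; the 6 given values yield a linear system in the 4 coefficients.
Solving, h(n) = n³ + n² - n + 4.
Then h(3) = 37.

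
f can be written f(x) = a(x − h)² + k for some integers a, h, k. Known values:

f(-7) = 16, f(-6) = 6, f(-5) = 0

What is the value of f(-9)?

First differences -10, -6; second difference 4 = 2a, so a = 2.
Expanding, the x-coefficient is −2ah = -4h; matching it to the data gives h = -4, and then k = -2.
So f(x) = 2(x + 4)² − 2.
f(-9) = 2·(-5)² − 2 = 48.

48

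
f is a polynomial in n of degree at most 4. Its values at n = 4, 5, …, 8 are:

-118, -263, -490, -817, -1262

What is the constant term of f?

Write f(n) = an^4 + bn³ + cn² + dn + e; the 5 given values yield a linear system in the 5 coefficients.
Solving, the leading coefficient vanishes, and f(n) = -3n³ + 4n² + 2n + 2.
The constant term is f(0) = 2.

2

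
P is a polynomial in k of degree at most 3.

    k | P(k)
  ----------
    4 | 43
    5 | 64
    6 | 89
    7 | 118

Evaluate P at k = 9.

188

Write P(k) = ak³ + bk² + ck + d; the 4 given values yield a linear system in the 4 coefficients.
Solving, the leading coefficient vanishes, and P(k) = 2k² + 3k - 1.
Then P(9) = 188.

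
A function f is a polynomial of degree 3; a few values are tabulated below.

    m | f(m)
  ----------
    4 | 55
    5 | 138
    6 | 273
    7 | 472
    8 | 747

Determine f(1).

Write f(m) = am³ + bm² + cm + d; the 5 given values yield a linear system in the 4 coefficients.
Solving, f(m) = 2m³ - 4m² - 3m + 3.
Then f(1) = -2.

-2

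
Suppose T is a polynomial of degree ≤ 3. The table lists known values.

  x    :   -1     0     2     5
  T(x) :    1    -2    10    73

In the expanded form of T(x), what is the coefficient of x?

0

Write T(x) = ax³ + bx² + cx + d; the 4 given values yield a linear system in the 4 coefficients.
Solving, the leading coefficient vanishes, and T(x) = 3x² - 2.
The coefficient of x is 0.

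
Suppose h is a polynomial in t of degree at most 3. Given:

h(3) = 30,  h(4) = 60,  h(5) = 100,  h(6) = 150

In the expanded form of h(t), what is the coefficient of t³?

Write h(t) = at³ + bt² + ct + d; the 4 given values yield a linear system in the 4 coefficients.
Solving, the leading coefficient vanishes, and h(t) = 5t² - 5t.
The coefficient of t³ is 0.

0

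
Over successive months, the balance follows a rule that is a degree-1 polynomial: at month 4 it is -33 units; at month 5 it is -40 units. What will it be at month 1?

-12

Write the value at m as f(m).
Write f(m) = am + b; the 2 given values yield a linear system in the 2 coefficients.
Solving, f(m) = -7m - 5.
Then f(1) = -12.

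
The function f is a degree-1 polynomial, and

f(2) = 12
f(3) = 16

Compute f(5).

24

Write f(t) = at + b; the 2 given values yield a linear system in the 2 coefficients.
Solving, f(t) = 4t + 4.
Then f(5) = 24.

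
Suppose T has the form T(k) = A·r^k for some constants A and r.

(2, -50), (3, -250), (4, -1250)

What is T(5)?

Consecutive ratio: -250/(-50) = 5, and -1250/(-250) = 5, so r = 5.
Then A·5^2 = -50 gives A = -2, and T(k) = -2·5^k.
T(5) = -2·5^5 = -6250.

-6250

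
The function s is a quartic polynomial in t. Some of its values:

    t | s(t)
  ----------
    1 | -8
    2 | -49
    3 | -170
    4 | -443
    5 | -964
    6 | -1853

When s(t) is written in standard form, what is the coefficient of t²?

First differences: -41, -121, -273, -521, -889. Second differences: -80, -152, -248, -368. Third differences: -72, -96, -120. Fourth differences: -24, -24.
Level-4 differences are constant, so s has degree 4.
Fitting a degree-4 polynomial gives s(t) = -t^4 - 2t³ - 3t² - 3t + 1.
The coefficient of t² is -3.

-3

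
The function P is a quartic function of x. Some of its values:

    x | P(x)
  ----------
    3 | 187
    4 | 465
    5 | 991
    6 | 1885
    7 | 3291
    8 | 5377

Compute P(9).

8335

First differences: 278, 526, 894, 1406, 2086. Second differences: 248, 368, 512, 680. Third differences: 120, 144, 168. Fourth differences: 24, 24.
Level-4 differences are constant, so P has degree 4.
Fitting a degree-4 polynomial gives P(x) = x^4 + 2x³ + 3x² + 8x + 1.
Then P(9) = 8335.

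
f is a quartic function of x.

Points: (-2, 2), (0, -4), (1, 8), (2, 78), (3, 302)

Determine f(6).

3578

Write f(x) = ax^4 + bx³ + cx² + dx + e; the 5 given values yield a linear system in the 5 coefficients.
Solving, f(x) = 2x^4 + 4x³ + 3x² + 3x - 4.
Then f(6) = 3578.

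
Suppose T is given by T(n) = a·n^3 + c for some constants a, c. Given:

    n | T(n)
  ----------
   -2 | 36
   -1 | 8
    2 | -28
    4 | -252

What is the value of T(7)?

-1368

From T(-2) = 36 and T(-1) = 8: -8a + c = 36 and -1a + c = 8.
Subtracting: 7a = -28, so a = -4; then c = 36 − (-4)·(-8) = 4.
So T(n) = -4n³ + 4, and T(7) = -1368.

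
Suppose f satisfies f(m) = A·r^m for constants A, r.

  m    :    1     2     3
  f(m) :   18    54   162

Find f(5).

Consecutive ratio: 54/18 = 3, and 162/54 = 3, so r = 3.
Then A·3^1 = 18 gives A = 6, and f(m) = 6·3^m.
f(5) = 6·3^5 = 1458.

1458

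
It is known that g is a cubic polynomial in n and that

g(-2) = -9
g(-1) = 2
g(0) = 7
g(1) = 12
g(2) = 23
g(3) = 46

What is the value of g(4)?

First differences: 11, 5, 5, 11, 23. Second differences: -6, 0, 6, 12. Third differences: 6, 6, 6.
Level-3 differences are constant, so g has degree 3.
Extending the table by one column gives the next first difference 41, so g(4) = 46 + 41 = 87.

87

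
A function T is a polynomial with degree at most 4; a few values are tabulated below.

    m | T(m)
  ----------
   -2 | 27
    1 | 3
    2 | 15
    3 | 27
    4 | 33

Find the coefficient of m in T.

1

Write T(m) = am^4 + bm³ + cm² + dm + e; the 5 given values yield a linear system in the 5 coefficients.
Solving, the leading coefficient vanishes, and T(m) = -m³ + 6m² + m - 3.
The coefficient of m is 1.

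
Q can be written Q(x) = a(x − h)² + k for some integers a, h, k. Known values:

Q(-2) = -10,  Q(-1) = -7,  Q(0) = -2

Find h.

-3

First differences 3, 5; second difference 2 = 2a, so a = 1.
Expanding, the x-coefficient is −2ah = -2h; matching it to the data gives h = -3, and then k = -11.
So Q(x) = 1(x + 3)² − 11.
Hence h = -3.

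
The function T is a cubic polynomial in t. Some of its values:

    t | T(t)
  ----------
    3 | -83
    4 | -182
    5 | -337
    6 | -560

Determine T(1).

-5

Write T(t) = at³ + bt² + ct + d; the 4 given values yield a linear system in the 4 coefficients.
Solving, T(t) = -2t³ - 4t² + 3t - 2.
Then T(1) = -5.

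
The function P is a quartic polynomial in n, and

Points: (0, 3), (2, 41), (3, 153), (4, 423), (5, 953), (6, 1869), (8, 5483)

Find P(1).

9

Write P(n) = an^4 + bn³ + cn² + dn + e; the 7 given values yield a linear system in the 5 coefficients.
Solving, P(n) = n^4 + 3n³ - 3n² + 5n + 3.
Then P(1) = 9.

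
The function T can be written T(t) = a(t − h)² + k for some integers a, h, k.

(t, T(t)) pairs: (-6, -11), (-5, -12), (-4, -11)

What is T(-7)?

First differences -1, 1; second difference 2 = 2a, so a = 1.
Expanding, the t-coefficient is −2ah = -2h; matching it to the data gives h = -5, and then k = -12.
So T(t) = 1(t + 5)² − 12.
T(-7) = 1·(-2)² − 12 = -8.

-8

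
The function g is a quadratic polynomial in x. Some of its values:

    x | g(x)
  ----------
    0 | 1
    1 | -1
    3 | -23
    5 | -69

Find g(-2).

-13

Write g(x) = ax² + bx + c; the 4 given values yield a linear system in the 3 coefficients.
Solving, g(x) = -3x² + x + 1.
Then g(-2) = -13.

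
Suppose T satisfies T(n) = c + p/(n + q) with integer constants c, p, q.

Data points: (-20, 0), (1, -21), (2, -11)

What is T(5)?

(T(n) − c)(n + q) = p for each data point; the three points give a linear system in c and q, then p follows.
Solving: c = -1, q = 0, p = -20, so T(n) = -1 − 20/(n + 0).
Then T(5) = -1 − 20/5 = -5.

-5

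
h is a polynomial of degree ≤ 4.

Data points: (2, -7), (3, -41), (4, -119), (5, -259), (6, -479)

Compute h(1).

First differences: -34, -78, -140, -220. Second differences: -44, -62, -80. Third differences: -18, -18.
Level-3 differences are constant, so h has degree 3.
Fitting a degree-3 polynomial gives h(x) = -3x³ + 5x² - 2x + 1.
Then h(1) = 1.

1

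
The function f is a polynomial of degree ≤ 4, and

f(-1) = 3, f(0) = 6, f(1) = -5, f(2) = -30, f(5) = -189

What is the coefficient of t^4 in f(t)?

Write f(t) = at^4 + bt³ + ct² + dt + e; the 5 given values yield a linear system in the 5 coefficients.
Solving, the top 2 coefficients vanish, and f(t) = -7t² - 4t + 6.
The coefficient of t^4 is 0.

0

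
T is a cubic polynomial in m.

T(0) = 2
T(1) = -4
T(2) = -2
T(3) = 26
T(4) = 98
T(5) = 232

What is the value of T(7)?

758

First differences: -6, 2, 28, 72, 134. Second differences: 8, 26, 44, 62. Third differences: 18, 18, 18.
Level-3 differences are constant, so T has degree 3.
Fitting a degree-3 polynomial gives T(m) = 3m³ - 5m² - 4m + 2.
Then T(7) = 758.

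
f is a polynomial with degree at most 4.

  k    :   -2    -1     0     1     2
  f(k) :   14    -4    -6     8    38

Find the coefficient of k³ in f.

0

Write f(k) = ak^4 + bk³ + ck² + dk + e; the 5 given values yield a linear system in the 5 coefficients.
Solving, the top 2 coefficients vanish, and f(k) = 8k² + 6k - 6.
The coefficient of k³ is 0.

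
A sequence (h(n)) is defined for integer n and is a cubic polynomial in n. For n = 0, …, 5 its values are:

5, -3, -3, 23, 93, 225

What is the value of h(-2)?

-27

Write h(n) = an³ + bn² + cn + d; the 6 given values yield a linear system in the 4 coefficients.
Solving, h(n) = 3n³ - 5n² - 6n + 5.
Then h(-2) = -27.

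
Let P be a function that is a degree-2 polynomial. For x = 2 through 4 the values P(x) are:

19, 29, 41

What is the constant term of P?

5

Write P(x) = ax² + bx + c; the 3 given values yield a linear system in the 3 coefficients.
Solving, P(x) = x² + 5x + 5.
The constant term is P(0) = 5.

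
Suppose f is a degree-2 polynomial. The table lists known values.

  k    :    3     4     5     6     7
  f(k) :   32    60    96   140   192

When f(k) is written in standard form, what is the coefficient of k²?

4

First differences: 28, 36, 44, 52. Second differences: 8, 8, 8.
Level-2 differences are constant, so f has degree 2.
Fitting a degree-2 polynomial gives f(k) = 4k² - 4.
The coefficient of k² is 4.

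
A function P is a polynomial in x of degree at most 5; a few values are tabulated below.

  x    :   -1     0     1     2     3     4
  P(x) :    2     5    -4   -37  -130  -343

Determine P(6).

First differences: 3, -9, -33, -93, -213. Second differences: -12, -24, -60, -120. Third differences: -12, -36, -60. Fourth differences: -24, -24.
Level-4 differences are constant, so P has degree 4.
Fitting a degree-4 polynomial gives P(x) = -x^4 - 5x² - 3x + 5.
Then P(6) = -1489.

-1489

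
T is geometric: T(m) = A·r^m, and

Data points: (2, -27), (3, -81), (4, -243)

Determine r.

3

Consecutive ratio: -81/(-27) = 3, and -243/(-81) = 3, so r = 3.
Then A·3^2 = -27 gives A = -3, and T(m) = -3·3^m.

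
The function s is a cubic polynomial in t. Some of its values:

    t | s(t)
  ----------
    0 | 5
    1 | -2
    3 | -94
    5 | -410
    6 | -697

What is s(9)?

Write s(t) = at³ + bt² + ct + d; the 5 given values yield a linear system in the 4 coefficients.
Solving, s(t) = -3t³ - t² - 3t + 5.
Then s(9) = -2290.

-2290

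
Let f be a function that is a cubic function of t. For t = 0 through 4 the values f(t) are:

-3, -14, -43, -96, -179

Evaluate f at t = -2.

First differences: -11, -29, -53, -83. Second differences: -18, -24, -30. Third differences: -6, -6.
Level-3 differences are constant, so f has degree 3.
Fitting a degree-3 polynomial gives f(t) = -t³ - 6t² - 4t - 3.
Then f(-2) = -11.

-11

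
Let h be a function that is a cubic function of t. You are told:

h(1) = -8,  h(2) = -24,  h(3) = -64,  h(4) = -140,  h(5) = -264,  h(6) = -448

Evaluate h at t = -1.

Write h(t) = at³ + bt² + ct + d; the 6 given values yield a linear system in the 4 coefficients.
Solving, h(t) = -2t³ - 2t - 4.
Then h(-1) = 0.

0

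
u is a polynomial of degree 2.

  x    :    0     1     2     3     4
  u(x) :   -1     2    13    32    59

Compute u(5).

94

Write u(x) = ax² + bx + c; the 5 given values yield a linear system in the 3 coefficients.
Solving, u(x) = 4x² - x - 1.
Then u(5) = 94.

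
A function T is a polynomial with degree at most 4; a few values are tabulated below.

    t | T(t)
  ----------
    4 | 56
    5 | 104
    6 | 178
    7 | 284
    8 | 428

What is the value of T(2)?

14

First differences: 48, 74, 106, 144. Second differences: 26, 32, 38. Third differences: 6, 6.
Level-3 differences are constant, so T has degree 3.
Fitting a degree-3 polynomial gives T(t) = t³ - 2t² + 5t + 4.
Then T(2) = 14.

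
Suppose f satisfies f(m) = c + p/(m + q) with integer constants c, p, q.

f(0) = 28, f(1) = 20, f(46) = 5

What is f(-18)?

1

(f(m) − c)(m + q) = p for each data point; the three points give a linear system in c and q, then p follows.
Solving: c = 4, q = 2, p = 48, so f(m) = 4 + 48/(m + 2).
Then f(-18) = 4 + 48/(-16) = 1.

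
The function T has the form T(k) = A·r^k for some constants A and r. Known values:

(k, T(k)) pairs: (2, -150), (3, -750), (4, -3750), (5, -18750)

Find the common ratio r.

Consecutive ratio: -750/(-150) = 5, and -3750/(-750) = 5, so r = 5.
Then A·5^2 = -150 gives A = -6, and T(k) = -6·5^k.

5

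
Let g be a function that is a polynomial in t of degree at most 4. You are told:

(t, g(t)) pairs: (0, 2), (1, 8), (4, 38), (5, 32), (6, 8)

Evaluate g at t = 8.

Write g(t) = at^4 + bt³ + ct² + dt + e; the 5 given values yield a linear system in the 5 coefficients.
Solving, the leading coefficient vanishes, and g(t) = -t³ + 6t² + t + 2.
Then g(8) = -118.

-118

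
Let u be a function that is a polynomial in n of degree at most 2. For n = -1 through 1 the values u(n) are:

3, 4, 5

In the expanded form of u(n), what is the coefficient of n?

1

Write u(n) = an² + bn + c; the 3 given values yield a linear system in the 3 coefficients.
Solving, the leading coefficient vanishes, and u(n) = n + 4.
The coefficient of n is 1.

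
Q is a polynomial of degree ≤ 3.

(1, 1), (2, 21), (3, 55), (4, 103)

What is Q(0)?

-5

First differences: 20, 34, 48. Second differences: 14, 14.
Level-2 differences are constant, so Q has degree 2.
Fitting a degree-2 polynomial gives Q(n) = 7n² - n - 5.
The constant term is Q(0) = -5.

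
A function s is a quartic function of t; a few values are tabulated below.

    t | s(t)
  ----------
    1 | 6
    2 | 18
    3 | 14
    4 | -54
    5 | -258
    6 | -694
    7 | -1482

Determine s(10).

-7518

First differences: 12, -4, -68, -204, -436, -788. Second differences: -16, -64, -136, -232, -352. Third differences: -48, -72, -96, -120. Fourth differences: -24, -24, -24.
Level-4 differences are constant, so s has degree 4.
Fitting a degree-4 polynomial gives s(t) = -t^4 + 2t³ + 5t² - 2t + 2.
Then s(10) = -7518.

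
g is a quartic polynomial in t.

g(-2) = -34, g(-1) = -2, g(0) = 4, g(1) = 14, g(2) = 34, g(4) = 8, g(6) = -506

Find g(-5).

Write g(t) = at^4 + bt³ + ct² + dt + e; the 7 given values yield a linear system in the 5 coefficients.
Solving, g(t) = -t^4 + 3t³ + 3t² + 5t + 4.
Then g(-5) = -946.

-946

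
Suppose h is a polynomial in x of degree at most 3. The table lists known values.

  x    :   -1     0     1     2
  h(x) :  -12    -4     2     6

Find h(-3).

-34

Write h(x) = ax³ + bx² + cx + d; the 4 given values yield a linear system in the 4 coefficients.
Solving, the leading coefficient vanishes, and h(x) = -x² + 7x - 4.
Then h(-3) = -34.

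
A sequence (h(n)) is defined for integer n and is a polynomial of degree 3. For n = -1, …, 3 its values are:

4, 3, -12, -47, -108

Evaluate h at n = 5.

-332

First differences: -1, -15, -35, -61. Second differences: -14, -20, -26. Third differences: -6, -6.
Level-3 differences are constant, so h has degree 3.
Fitting a degree-3 polynomial gives h(n) = -n³ - 7n² - 7n + 3.
Then h(5) = -332.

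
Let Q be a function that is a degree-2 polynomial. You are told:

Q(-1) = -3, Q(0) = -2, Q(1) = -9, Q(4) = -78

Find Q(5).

-117

Write Q(t) = at² + bt + c; the 4 given values yield a linear system in the 3 coefficients.
Solving, Q(t) = -4t² - 3t - 2.
Then Q(5) = -117.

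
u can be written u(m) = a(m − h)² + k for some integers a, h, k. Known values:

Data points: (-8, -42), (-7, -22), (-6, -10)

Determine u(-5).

First differences 20, 12; second difference -8 = 2a, so a = -4.
Expanding, the m-coefficient is −2ah = 8h; matching it to the data gives h = -5, and then k = -6.
So u(m) = -4(m + 5)² − 6.
u(-5) = -4·0² − 6 = -6.

-6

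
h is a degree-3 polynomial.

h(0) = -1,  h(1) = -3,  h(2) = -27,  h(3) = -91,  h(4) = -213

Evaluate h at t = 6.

-703

First differences: -2, -24, -64, -122. Second differences: -22, -40, -58. Third differences: -18, -18.
Level-3 differences are constant, so h has degree 3.
Fitting a degree-3 polynomial gives h(t) = -3t³ - 2t² + 3t - 1.
Then h(6) = -703.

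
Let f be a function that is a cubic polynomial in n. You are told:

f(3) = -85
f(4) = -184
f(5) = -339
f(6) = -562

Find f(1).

-7

Write f(n) = an³ + bn² + cn + d; the 4 given values yield a linear system in the 4 coefficients.
Solving, f(n) = -2n³ - 4n² + 3n - 4.
Then f(1) = -7.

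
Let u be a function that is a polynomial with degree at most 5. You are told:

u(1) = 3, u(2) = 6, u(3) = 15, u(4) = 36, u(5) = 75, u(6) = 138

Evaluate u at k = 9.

First differences: 3, 9, 21, 39, 63. Second differences: 6, 12, 18, 24. Third differences: 6, 6, 6.
Level-3 differences are constant, so u has degree 3.
Fitting a degree-3 polynomial gives u(k) = k³ - 3k² + 5k.
Then u(9) = 531.

531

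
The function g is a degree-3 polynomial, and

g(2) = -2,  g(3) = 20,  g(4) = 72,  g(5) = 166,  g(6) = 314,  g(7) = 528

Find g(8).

First differences: 22, 52, 94, 148, 214. Second differences: 30, 42, 54, 66. Third differences: 12, 12, 12.
Level-3 differences are constant, so g has degree 3.
Extending the table by one column gives the next first difference 292, so g(8) = 528 + 292 = 820.

820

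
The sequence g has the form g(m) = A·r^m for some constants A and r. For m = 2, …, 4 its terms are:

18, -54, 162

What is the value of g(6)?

Consecutive ratio: -54/18 = -3, and 162/(-54) = -3, so r = -3.
Then A·(-3)^2 = 18 gives A = 2, and g(m) = 2·(-3)^m.
g(6) = 2·(-3)^6 = 1458.

1458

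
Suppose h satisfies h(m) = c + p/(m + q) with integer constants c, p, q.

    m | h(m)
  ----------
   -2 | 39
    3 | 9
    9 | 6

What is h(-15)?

0

(h(m) − c)(m + q) = p for each data point; the three points give a linear system in c and q, then p follows.
Solving: c = 3, q = 3, p = 36, so h(m) = 3 + 36/(m + 3).
Then h(-15) = 3 + 36/(-12) = 0.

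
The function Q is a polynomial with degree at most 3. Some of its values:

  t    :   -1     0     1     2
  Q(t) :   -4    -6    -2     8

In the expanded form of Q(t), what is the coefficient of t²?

First differences: -2, 4, 10. Second differences: 6, 6.
Level-2 differences are constant, so Q has degree 2.
Fitting a degree-2 polynomial gives Q(t) = 3t² + t - 6.
The coefficient of t² is 3.

3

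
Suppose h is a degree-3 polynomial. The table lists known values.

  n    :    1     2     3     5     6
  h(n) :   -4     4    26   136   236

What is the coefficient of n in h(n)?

-2

Write h(n) = an³ + bn² + cn + d; the 5 given values yield a linear system in the 4 coefficients.
Solving, h(n) = n³ + n² - 2n - 4.
The coefficient of n is -2.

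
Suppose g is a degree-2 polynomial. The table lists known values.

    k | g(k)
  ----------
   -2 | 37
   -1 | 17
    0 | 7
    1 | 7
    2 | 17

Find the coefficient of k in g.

-5

Write g(k) = ak² + bk + c; the 5 given values yield a linear system in the 3 coefficients.
Solving, g(k) = 5k² - 5k + 7.
The coefficient of k is -5.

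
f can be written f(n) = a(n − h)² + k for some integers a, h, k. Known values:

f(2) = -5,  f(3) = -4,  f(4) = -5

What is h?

3

First differences 1, -1; second difference -2 = 2a, so a = -1.
Expanding, the n-coefficient is −2ah = 2h; matching it to the data gives h = 3, and then k = -4.
So f(n) = -1(n − 3)² − 4.
Hence h = 3.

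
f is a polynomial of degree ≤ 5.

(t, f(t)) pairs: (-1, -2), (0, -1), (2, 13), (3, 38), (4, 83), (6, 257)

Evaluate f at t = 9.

Write f(t) = at^5 + bt^4 + ct³ + dt² + et + p; the 6 given values yield a linear system in the 6 coefficients.
Solving, the top 2 coefficients vanish, and f(t) = t³ + t² + t - 1.
Then f(9) = 818.

818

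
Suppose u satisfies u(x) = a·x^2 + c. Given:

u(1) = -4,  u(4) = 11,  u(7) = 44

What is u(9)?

76

From u(1) = -4 and u(4) = 11: 1a + c = -4 and 16a + c = 11.
Subtracting: 15a = 15, so a = 1; then c = -4 − 1·1 = -5.
So u(x) = 1x² − 5, and u(9) = 76.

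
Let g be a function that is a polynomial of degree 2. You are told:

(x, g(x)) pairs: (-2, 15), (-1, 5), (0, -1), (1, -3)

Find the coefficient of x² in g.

First differences: -10, -6, -2. Second differences: 4, 4.
Level-2 differences are constant, so g has degree 2.
Fitting a degree-2 polynomial gives g(x) = 2x² - 4x - 1.
The coefficient of x² is 2.

2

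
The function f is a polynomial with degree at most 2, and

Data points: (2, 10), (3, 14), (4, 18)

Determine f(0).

2

First differences: 4, 4.
Level-1 differences are constant, so f has degree 1.
Fitting a degree-1 polynomial gives f(k) = 4k + 2.
Then f(0) = 2.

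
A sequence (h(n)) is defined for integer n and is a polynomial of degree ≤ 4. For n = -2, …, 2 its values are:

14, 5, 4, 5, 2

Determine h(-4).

80

First differences: -9, -1, 1, -3. Second differences: 8, 2, -4. Third differences: -6, -6.
Level-3 differences are constant, so h has degree 3.
Fitting a degree-3 polynomial gives h(n) = -n³ + n² + n + 4.
Then h(-4) = 80.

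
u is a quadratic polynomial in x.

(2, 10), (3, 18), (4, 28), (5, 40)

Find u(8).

88

First differences: 8, 10, 12. Second differences: 2, 2.
Level-2 differences are constant, so u has degree 2.
Fitting a degree-2 polynomial gives u(x) = x² + 3x.
Then u(8) = 88.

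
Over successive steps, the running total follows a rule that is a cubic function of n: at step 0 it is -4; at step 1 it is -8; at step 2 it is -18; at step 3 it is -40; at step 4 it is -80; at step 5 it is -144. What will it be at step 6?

-238

Write the value at n as f(n).
First differences: -4, -10, -22, -40, -64. Second differences: -6, -12, -18, -24. Third differences: -6, -6, -6.
Level-3 differences are constant, so f has degree 3.
Fitting a degree-3 polynomial gives f(n) = -n³ - 3n - 4.
Then f(6) = -238.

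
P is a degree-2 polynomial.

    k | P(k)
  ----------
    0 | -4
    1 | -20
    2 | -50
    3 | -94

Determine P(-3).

First differences: -16, -30, -44. Second differences: -14, -14.
Level-2 differences are constant, so P has degree 2.
Fitting a degree-2 polynomial gives P(k) = -7k² - 9k - 4.
Then P(-3) = -40.

-40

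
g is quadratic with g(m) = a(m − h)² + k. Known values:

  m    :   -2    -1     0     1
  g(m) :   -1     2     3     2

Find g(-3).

-6

First differences 3, 1, -1; second difference -2 = 2a, so a = -1.
Expanding, the m-coefficient is −2ah = 2h; matching it to the data gives h = 0, and then k = 3.
So g(m) = -1(m + 0)² + 3.
g(-3) = -1·(-3)² + 3 = -6.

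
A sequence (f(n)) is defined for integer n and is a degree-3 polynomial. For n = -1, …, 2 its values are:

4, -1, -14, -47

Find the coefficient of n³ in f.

-2

Write f(n) = an³ + bn² + cn + d; the 4 given values yield a linear system in the 4 coefficients.
Solving, f(n) = -2n³ - 4n² - 7n - 1.
The coefficient of n³ is -2.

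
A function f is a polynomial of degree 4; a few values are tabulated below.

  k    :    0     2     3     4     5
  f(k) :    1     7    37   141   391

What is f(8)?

3097

Write f(k) = ak^4 + bk³ + ck² + dk + e; the 5 given values yield a linear system in the 5 coefficients.
Solving, f(k) = k^4 - 2k³ + 3k + 1.
Then f(8) = 3097.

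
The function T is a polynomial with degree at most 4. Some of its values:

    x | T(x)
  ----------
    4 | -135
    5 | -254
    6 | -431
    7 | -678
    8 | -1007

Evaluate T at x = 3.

First differences: -119, -177, -247, -329. Second differences: -58, -70, -82. Third differences: -12, -12.
Level-3 differences are constant, so T has degree 3.
Fitting a degree-3 polynomial gives T(x) = -2x³ + x² - 6x + 1.
Then T(3) = -62.

-62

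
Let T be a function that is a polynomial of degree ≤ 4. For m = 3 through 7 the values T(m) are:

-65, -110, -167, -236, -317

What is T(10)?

-632

Write T(m) = am^4 + bm³ + cm² + dm + e; the 5 given values yield a linear system in the 5 coefficients.
Solving, the top 2 coefficients vanish, and T(m) = -6m² - 3m - 2.
Then T(10) = -632.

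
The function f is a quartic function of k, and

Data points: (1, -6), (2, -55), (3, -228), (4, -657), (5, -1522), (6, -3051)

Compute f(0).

Write f(k) = ak^4 + bk³ + ck² + dk + e; the 6 given values yield a linear system in the 5 coefficients.
Solving, f(k) = -2k^4 - 2k³ - 5k + 3.
Then f(0) = 3.

3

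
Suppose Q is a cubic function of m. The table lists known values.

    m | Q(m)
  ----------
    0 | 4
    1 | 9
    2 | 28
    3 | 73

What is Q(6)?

Write Q(m) = am³ + bm² + cm + d; the 4 given values yield a linear system in the 4 coefficients.
Solving, Q(m) = 2m³ + m² + 2m + 4.
Then Q(6) = 484.

484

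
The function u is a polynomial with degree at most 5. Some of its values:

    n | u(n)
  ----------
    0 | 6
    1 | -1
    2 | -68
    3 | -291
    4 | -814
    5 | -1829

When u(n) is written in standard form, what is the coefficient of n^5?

First differences: -7, -67, -223, -523, -1015. Second differences: -60, -156, -300, -492. Third differences: -96, -144, -192. Fourth differences: -48, -48.
Level-4 differences are constant, so u has degree 4.
Fitting a degree-4 polynomial gives u(n) = -2n^4 - 4n³ - 4n² + 3n + 6.
The coefficient of n^5 is 0.

0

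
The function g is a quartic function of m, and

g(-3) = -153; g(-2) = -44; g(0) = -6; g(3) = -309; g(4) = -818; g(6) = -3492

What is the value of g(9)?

Write g(m) = am^4 + bm³ + cm² + dm + e; the 6 given values yield a linear system in the 5 coefficients.
Solving, g(m) = -2m^4 - 3m³ - 7m² + m - 6.
Then g(9) = -15873.

-15873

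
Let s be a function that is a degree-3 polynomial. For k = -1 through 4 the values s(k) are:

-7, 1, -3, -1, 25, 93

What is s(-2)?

-45

First differences: 8, -4, 2, 26, 68. Second differences: -12, 6, 24, 42. Third differences: 18, 18, 18.
Level-3 differences are constant, so s has degree 3.
Fitting a degree-3 polynomial gives s(k) = 3k³ - 6k² - k + 1.
Then s(-2) = -45.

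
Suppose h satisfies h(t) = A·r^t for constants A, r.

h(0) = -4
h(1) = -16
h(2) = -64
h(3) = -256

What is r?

4

Consecutive ratio: -16/(-4) = 4, and -64/(-16) = 4, so r = 4.
Then A·4^0 = -4 gives A = -4, and h(t) = -4·4^t.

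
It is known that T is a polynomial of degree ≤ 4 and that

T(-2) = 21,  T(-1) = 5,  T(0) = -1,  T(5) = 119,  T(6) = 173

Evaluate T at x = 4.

Write T(x) = ax^4 + bx³ + cx² + dx + e; the 5 given values yield a linear system in the 5 coefficients.
Solving, the top 2 coefficients vanish, and T(x) = 5x² - x - 1.
Then T(4) = 75.

75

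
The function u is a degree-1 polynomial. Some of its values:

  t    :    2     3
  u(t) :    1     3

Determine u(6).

Write u(t) = at + b; the 2 given values yield a linear system in the 2 coefficients.
Solving, u(t) = 2t - 3.
Then u(6) = 9.

9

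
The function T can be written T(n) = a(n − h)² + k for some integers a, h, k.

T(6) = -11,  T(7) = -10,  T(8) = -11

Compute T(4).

First differences 1, -1; second difference -2 = 2a, so a = -1.
Expanding, the n-coefficient is −2ah = 2h; matching it to the data gives h = 7, and then k = -10.
So T(n) = -1(n − 7)² − 10.
T(4) = -1·(-3)² − 10 = -19.

-19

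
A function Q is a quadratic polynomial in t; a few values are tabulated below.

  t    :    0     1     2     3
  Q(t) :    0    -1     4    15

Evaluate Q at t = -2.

20

Write Q(t) = at² + bt + c; the 4 given values yield a linear system in the 3 coefficients.
Solving, Q(t) = 3t² - 4t.
Then Q(-2) = 20.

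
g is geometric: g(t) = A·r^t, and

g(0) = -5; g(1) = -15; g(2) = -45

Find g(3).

-135

Consecutive ratio: -15/(-5) = 3, and -45/(-15) = 3, so r = 3.
Then A·3^0 = -5 gives A = -5, and g(t) = -5·3^t.
g(3) = -5·3^3 = -135.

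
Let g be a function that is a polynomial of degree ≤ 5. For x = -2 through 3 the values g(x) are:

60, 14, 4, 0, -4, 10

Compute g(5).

284

First differences: -46, -10, -4, -4, 14. Second differences: 36, 6, 0, 18. Third differences: -30, -6, 18. Fourth differences: 24, 24.
Level-4 differences are constant, so g has degree 4.
Fitting a degree-4 polynomial gives g(x) = x^4 - 3x³ + 2x² - 4x + 4.
Then g(5) = 284.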